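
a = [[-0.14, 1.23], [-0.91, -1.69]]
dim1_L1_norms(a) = [1.37, 2.6]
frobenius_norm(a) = 2.28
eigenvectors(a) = [[(0.76+0j), 0.76-0.00j],[(-0.48+0.44j), (-0.48-0.44j)]]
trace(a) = -1.83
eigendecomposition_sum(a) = [[-0.07+0.85j, 0.62+0.78j],[-0.46-0.58j, (-0.84-0.13j)]] + [[(-0.07-0.85j), (0.62-0.78j)], [(-0.45+0.58j), (-0.84+0.13j)]]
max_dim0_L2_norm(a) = 2.09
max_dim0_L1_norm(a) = 2.92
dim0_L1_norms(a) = [1.05, 2.92]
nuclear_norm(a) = 2.82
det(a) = 1.36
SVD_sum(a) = [[0.36, 1.06], [-0.61, -1.79]] + [[-0.5, 0.17], [-0.3, 0.10]]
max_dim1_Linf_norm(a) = 1.69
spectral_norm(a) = 2.20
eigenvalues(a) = [(-0.91+0.72j), (-0.91-0.72j)]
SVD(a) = [[-0.51, 0.86], [0.86, 0.51]] @ diag([2.1992234051394437, 0.6165358175214709]) @ [[-0.32, -0.95], [-0.95, 0.32]]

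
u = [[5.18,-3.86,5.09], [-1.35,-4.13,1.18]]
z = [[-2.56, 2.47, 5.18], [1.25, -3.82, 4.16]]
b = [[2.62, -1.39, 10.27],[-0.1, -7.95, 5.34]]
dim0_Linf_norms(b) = [2.62, 7.95, 10.27]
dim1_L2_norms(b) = [10.69, 9.58]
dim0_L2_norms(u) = [5.35, 5.65, 5.22]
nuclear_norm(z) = 11.98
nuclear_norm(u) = 12.48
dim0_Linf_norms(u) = [5.18, 4.13, 5.09]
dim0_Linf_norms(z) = [2.56, 3.82, 5.18]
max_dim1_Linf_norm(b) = 10.27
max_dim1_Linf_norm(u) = 5.18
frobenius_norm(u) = 9.38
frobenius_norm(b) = 14.35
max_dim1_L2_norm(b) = 10.69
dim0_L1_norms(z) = [3.81, 6.29, 9.34]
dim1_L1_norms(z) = [10.21, 9.23]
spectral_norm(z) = 6.77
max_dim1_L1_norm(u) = 14.13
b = z + u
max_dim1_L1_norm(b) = 14.28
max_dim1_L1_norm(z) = 10.21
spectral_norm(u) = 8.48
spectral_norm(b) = 13.02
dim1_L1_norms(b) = [14.28, 13.39]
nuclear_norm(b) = 19.06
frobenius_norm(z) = 8.54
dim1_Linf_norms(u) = [5.18, 4.13]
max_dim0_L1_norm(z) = 9.34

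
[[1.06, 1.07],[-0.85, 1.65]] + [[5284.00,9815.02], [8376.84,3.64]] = [[5285.06, 9816.09], [8375.99, 5.29]]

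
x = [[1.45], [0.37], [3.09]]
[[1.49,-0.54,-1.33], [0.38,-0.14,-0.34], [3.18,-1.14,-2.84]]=x @ [[1.03, -0.37, -0.92]]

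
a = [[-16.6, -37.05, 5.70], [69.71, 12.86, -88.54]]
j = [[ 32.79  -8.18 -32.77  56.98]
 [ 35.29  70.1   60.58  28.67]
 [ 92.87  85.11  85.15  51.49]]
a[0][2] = 5.7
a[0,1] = -37.05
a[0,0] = -16.6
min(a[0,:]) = -37.05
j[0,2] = -32.77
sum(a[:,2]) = -82.84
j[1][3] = 28.67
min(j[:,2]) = -32.77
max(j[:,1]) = 85.11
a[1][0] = 69.71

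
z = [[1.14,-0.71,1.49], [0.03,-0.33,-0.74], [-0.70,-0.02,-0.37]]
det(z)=-0.598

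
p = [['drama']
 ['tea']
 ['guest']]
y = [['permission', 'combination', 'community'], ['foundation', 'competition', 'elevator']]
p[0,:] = ['drama']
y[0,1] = 'combination'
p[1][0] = 'tea'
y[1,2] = 'elevator'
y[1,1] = 'competition'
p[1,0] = 'tea'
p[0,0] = 'drama'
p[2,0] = 'guest'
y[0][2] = 'community'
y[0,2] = 'community'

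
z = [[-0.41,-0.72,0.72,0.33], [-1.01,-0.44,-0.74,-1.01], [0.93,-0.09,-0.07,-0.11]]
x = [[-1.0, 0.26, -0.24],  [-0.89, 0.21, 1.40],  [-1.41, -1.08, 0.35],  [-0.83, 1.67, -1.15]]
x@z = [[-0.08, 0.63, -0.90, -0.57], [1.45, 0.42, -0.89, -0.66], [1.99, 1.46, -0.24, 0.59], [-2.42, -0.03, -1.75, -1.83]]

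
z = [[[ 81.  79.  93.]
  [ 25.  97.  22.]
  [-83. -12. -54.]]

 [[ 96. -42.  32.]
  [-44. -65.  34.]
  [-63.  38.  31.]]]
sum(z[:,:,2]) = 158.0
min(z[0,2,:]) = -83.0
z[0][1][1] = 97.0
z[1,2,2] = 31.0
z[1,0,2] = 32.0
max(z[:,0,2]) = 93.0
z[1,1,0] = -44.0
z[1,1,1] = -65.0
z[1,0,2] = 32.0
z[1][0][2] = 32.0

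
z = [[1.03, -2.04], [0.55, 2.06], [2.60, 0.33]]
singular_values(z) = [2.92, 2.85]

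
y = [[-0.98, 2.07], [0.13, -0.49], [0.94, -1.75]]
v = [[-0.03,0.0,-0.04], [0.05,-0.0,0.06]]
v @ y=[[-0.01, 0.01], [0.01, -0.0]]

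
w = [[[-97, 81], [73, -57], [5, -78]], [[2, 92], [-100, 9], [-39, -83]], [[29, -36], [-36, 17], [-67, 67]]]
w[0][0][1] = 81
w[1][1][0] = -100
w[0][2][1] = -78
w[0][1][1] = -57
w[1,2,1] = -83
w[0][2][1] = -78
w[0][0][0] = -97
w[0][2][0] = 5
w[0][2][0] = 5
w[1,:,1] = [92, 9, -83]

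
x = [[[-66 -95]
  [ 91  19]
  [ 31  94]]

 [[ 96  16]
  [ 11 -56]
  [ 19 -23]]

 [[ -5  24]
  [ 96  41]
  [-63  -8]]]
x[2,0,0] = -5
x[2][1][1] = 41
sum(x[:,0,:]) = -30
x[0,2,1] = 94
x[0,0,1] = -95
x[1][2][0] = 19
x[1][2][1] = -23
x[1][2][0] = 19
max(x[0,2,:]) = 94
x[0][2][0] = 31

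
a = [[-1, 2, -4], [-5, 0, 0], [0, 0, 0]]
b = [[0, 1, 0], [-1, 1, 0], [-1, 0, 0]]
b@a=[[-5, 0, 0], [-4, -2, 4], [1, -2, 4]]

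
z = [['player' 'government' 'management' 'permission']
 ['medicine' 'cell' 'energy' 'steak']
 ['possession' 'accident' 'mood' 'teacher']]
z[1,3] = 'steak'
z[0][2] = 'management'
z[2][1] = 'accident'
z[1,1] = 'cell'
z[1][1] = 'cell'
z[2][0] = 'possession'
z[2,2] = 'mood'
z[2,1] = 'accident'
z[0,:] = ['player', 'government', 'management', 'permission']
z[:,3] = ['permission', 'steak', 'teacher']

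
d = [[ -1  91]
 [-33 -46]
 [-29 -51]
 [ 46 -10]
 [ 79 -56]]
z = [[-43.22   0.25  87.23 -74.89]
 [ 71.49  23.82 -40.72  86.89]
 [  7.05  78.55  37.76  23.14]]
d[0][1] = 91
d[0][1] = 91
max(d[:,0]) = 79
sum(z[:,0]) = 35.31999999999999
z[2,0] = 7.05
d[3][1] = -10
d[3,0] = 46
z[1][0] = 71.49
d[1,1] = -46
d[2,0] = -29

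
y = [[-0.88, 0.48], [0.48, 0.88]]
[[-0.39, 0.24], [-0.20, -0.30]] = y@[[0.25,-0.35], [-0.36,-0.15]]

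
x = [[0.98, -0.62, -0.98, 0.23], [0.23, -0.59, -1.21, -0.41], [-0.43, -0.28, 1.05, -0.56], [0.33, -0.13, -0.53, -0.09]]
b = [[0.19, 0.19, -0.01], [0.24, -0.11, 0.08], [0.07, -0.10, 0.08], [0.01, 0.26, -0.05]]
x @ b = [[-0.03, 0.41, -0.15], [-0.19, 0.12, -0.13], [-0.08, -0.30, 0.09], [-0.01, 0.11, -0.05]]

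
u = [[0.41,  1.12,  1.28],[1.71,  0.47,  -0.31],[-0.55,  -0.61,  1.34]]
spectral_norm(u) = 2.14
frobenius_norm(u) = 2.96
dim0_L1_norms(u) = [2.67, 2.2, 2.93]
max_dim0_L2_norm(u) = 1.88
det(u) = -3.20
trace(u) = 2.22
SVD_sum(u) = [[0.23, 0.12, -0.11], [1.41, 0.71, -0.69], [-1.01, -0.51, 0.50]] + [[0.36,0.73,1.48], [0.06,0.13,0.26], [0.17,0.34,0.70]] + [[-0.18, 0.27, -0.09], [0.24, -0.36, 0.12], [0.30, -0.44, 0.15]]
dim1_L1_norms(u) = [2.81, 2.49, 2.5]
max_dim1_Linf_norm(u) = 1.71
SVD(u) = [[0.13, 0.89, 0.43], [0.80, 0.15, -0.57], [-0.58, 0.42, -0.70]] @ diag([2.13614111852545, 1.8929368755165201, 0.7911327998854513]) @ [[0.82,0.41,-0.40], [0.21,0.43,0.88], [-0.53,0.8,-0.27]]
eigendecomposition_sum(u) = [[-0.44-0.00j, (0.46-0j), 0.30-0.00j],[0.52+0.00j, -0.54+0.00j, (-0.35+0j)],[0.03+0.00j, -0.03+0.00j, -0.02+0.00j]] + [[(0.42+0.28j), (0.33+0.26j), (0.49-0.4j)], [(0.6-0.17j), 0.51-0.10j, (0.02-0.77j)], [(-0.29+0.67j), -0.29+0.53j, (0.68+0.6j)]] + [[(0.42-0.28j), 0.33-0.26j, 0.49+0.40j], [(0.6+0.17j), 0.51+0.10j, 0.02+0.77j], [-0.29-0.67j, -0.29-0.53j, 0.68-0.60j]]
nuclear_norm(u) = 4.82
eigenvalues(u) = [(-1+0j), (1.61+0.78j), (1.61-0.78j)]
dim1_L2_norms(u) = [1.75, 1.8, 1.57]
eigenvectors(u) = [[-0.65+0.00j, (-0.08+0.46j), -0.08-0.46j], [0.76+0.00j, (0.37+0.44j), 0.37-0.44j], [(0.05+0j), (-0.67+0j), -0.67-0.00j]]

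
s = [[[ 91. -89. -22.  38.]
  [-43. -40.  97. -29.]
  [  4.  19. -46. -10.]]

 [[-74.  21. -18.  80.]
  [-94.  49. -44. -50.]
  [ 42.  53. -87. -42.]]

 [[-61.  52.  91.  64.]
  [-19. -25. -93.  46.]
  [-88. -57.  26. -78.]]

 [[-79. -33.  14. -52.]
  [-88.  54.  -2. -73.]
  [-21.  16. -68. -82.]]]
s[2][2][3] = -78.0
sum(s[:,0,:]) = 23.0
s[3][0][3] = -52.0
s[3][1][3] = -73.0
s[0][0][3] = 38.0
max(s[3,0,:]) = 14.0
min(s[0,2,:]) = -46.0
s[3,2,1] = 16.0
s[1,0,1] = 21.0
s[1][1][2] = -44.0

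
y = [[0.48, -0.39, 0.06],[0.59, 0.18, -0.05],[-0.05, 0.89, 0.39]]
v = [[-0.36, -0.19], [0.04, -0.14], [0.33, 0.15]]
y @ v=[[-0.17, -0.03], [-0.22, -0.14], [0.18, -0.06]]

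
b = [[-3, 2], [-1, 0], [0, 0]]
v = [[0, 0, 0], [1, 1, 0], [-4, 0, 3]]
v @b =[[0, 0], [-4, 2], [12, -8]]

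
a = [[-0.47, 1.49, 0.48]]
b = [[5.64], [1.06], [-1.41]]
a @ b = [[-1.75]]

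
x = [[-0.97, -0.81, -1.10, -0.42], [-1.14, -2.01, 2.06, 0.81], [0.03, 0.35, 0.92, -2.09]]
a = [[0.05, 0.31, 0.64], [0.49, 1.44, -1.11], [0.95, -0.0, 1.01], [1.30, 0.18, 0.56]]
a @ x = [[-0.38,-0.44,1.17,-1.11], [-2.15,-3.68,1.41,3.28], [-0.89,-0.42,-0.12,-2.51], [-1.45,-1.22,-0.54,-1.57]]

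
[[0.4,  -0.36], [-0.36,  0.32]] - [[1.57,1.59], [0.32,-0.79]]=[[-1.17, -1.95], [-0.68, 1.11]]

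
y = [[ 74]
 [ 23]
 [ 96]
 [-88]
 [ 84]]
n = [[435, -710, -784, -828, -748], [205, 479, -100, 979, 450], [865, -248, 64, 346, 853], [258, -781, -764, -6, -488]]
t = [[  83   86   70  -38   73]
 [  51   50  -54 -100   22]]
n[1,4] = 450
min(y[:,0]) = -88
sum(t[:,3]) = -138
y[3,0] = -88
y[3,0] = -88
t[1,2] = -54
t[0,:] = [83, 86, 70, -38, 73]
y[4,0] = 84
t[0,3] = -38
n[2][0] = 865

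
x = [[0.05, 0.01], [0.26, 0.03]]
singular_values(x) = [0.27, 0.0]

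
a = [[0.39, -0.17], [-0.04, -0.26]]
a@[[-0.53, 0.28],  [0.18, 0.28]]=[[-0.24, 0.06], [-0.03, -0.08]]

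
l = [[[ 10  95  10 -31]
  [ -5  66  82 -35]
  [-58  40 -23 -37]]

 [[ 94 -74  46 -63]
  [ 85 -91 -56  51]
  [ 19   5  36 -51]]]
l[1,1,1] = -91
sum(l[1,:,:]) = 1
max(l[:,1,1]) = 66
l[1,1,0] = 85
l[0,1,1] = 66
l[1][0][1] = -74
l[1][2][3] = -51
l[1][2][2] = 36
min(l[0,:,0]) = -58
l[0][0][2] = 10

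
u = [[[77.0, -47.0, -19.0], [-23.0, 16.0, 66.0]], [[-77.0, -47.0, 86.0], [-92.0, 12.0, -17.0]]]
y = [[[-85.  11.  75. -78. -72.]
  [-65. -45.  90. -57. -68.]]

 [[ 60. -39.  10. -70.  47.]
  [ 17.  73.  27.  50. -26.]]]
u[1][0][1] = -47.0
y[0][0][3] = -78.0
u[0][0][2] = -19.0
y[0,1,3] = -57.0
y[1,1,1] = 73.0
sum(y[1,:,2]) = 37.0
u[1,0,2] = 86.0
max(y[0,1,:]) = 90.0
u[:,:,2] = [[-19.0, 66.0], [86.0, -17.0]]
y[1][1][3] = 50.0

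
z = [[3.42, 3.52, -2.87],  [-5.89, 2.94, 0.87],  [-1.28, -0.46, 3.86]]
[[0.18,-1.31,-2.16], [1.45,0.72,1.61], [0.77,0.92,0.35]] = z @ [[-0.07, -0.14, -0.42],[0.29, -0.09, -0.27],[0.21, 0.18, -0.08]]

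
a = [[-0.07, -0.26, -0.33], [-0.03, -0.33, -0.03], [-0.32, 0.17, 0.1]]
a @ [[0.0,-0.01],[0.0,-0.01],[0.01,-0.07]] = [[-0.00, 0.03], [-0.00, 0.01], [0.0, -0.01]]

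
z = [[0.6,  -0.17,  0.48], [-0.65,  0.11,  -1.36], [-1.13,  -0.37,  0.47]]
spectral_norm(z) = 1.69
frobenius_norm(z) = 2.13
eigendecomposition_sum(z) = [[0.01-0.00j,0.01+0.00j,0.00-0.00j], [(-0.48+0j),-0.33-0.00j,(-0.24+0j)], [(-0.19+0j),-0.13-0.00j,-0.10+0.00j]] + [[(0.3+0.45j), -0.09+0.13j, 0.24-0.31j], [-0.08-0.85j, (0.22-0.12j), -0.56+0.26j], [(-0.47+0.25j), (-0.12-0.1j), (0.28+0.26j)]] + [[(0.3-0.45j), (-0.09-0.13j), (0.24+0.31j)], [-0.08+0.85j, (0.22+0.12j), (-0.56-0.26j)], [-0.47-0.25j, (-0.12+0.1j), 0.28-0.26j]]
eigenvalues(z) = [(-0.41+0j), (0.8+0.59j), (0.8-0.59j)]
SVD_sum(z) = [[0.47, -0.05, 0.59], [-0.91, 0.09, -1.15], [-0.19, 0.02, -0.24]] + [[0.10, 0.04, -0.08], [0.25, 0.09, -0.19], [-0.94, -0.35, 0.72]] + [[0.03, -0.16, -0.04], [0.01, -0.07, -0.02], [0.01, -0.04, -0.01]]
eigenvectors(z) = [[0.02+0.00j,-0.42+0.22j,-0.42-0.22j], [-0.93+0.00j,0.75+0.00j,0.75-0.00j], [(-0.37+0j),-0.18-0.43j,-0.18+0.43j]]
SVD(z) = [[-0.45, -0.1, 0.89],[0.87, -0.25, 0.41],[0.18, 0.96, 0.20]] @ diag([1.685816660255652, 1.288713645710987, 0.18825335949931585]) @ [[-0.62, 0.06, -0.78], [-0.76, -0.28, 0.58], [0.19, -0.96, -0.22]]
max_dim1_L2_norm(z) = 1.51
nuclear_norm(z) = 3.16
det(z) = -0.41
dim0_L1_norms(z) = [2.38, 0.65, 2.31]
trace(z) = 1.18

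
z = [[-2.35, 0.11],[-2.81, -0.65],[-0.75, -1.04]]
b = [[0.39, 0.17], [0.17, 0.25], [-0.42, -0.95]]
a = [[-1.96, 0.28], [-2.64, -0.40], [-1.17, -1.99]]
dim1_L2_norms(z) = [2.35, 2.88, 1.28]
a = z + b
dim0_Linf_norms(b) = [0.42, 0.95]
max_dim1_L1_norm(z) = 3.46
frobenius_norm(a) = 4.05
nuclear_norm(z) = 4.84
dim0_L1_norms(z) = [5.91, 1.8]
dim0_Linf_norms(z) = [2.81, 1.04]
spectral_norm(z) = 3.80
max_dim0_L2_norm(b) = 1.0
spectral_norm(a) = 3.62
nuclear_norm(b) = 1.41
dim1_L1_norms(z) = [2.46, 3.46, 1.79]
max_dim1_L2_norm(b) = 1.04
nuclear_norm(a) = 5.43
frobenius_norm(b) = 1.16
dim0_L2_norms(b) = [0.6, 1.0]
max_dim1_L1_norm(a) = 3.16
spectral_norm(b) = 1.13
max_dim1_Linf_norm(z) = 2.81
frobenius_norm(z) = 3.94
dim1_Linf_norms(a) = [1.96, 2.64, 1.99]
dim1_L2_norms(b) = [0.43, 0.3, 1.04]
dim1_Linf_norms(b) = [0.39, 0.25, 0.95]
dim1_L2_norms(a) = [1.98, 2.67, 2.31]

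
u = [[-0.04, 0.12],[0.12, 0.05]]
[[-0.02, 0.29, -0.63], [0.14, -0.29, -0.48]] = u@[[1.11, -3.04, -1.62], [0.19, 1.43, -5.8]]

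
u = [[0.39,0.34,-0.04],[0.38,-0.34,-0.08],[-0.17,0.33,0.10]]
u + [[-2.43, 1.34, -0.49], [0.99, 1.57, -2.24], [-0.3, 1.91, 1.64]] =[[-2.04, 1.68, -0.53], [1.37, 1.23, -2.32], [-0.47, 2.24, 1.74]]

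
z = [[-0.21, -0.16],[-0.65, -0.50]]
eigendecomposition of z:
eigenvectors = [[0.61, 0.31], [-0.79, 0.95]]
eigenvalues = [-0.0, -0.71]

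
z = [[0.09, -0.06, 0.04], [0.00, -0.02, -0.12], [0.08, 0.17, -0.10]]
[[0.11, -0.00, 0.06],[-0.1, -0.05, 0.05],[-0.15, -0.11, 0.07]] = z @ [[0.44, -0.35, 0.74], [-0.53, -0.21, -0.15], [0.96, 0.44, -0.40]]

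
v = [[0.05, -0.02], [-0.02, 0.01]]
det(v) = 0.00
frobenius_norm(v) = 0.06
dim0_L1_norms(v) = [0.07, 0.03]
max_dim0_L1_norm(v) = 0.07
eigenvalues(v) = [0.06, 0.0]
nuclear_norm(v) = 0.06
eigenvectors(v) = [[0.92, 0.38], [-0.38, 0.92]]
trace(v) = 0.06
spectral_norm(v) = 0.06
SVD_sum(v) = [[0.05,-0.02], [-0.02,0.01]] + [[0.00,0.00], [0.0,0.00]]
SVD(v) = [[-0.92, 0.38], [0.38, 0.92]] @ diag([0.05828427124746189, 0.0017157287525381001]) @ [[-0.92, 0.38], [0.38, 0.92]]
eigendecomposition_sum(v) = [[0.05,  -0.02], [-0.02,  0.01]] + [[0.00, 0.0],[0.0, 0.0]]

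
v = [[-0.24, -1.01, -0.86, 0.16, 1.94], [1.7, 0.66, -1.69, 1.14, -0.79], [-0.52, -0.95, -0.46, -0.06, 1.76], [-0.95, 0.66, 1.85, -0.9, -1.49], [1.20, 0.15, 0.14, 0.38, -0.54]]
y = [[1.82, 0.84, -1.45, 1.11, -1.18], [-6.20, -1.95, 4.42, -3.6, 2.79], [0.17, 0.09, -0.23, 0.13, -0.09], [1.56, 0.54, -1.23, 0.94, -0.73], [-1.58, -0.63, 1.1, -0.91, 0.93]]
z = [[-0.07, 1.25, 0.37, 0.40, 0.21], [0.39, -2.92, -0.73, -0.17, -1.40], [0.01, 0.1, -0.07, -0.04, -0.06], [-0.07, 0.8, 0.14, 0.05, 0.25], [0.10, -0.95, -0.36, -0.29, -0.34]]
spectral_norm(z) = 3.85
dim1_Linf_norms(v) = [1.94, 1.7, 1.76, 1.85, 1.2]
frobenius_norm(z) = 3.89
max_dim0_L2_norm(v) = 3.16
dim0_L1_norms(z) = [0.64, 6.02, 1.67, 0.95, 2.26]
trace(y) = 1.51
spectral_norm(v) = 3.92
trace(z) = -3.35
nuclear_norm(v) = 8.17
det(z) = -0.00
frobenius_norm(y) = 10.14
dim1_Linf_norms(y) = [1.82, 6.2, 0.23, 1.56, 1.58]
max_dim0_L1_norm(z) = 6.02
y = z @ v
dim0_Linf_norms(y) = [6.2, 1.95, 4.42, 3.6, 2.79]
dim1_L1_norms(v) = [4.21, 5.98, 3.75, 5.85, 2.41]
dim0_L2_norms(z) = [0.41, 3.41, 0.91, 0.53, 1.48]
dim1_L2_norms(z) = [1.38, 3.35, 0.14, 0.85, 1.11]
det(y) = 0.00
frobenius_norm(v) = 5.28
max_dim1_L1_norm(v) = 5.98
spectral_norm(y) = 10.13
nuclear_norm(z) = 4.57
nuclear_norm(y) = 10.71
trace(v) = -1.48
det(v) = -0.00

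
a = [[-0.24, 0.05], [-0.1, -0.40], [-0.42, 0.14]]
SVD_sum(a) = [[-0.22,0.09], [0.06,-0.02], [-0.41,0.17]] + [[-0.02, -0.04], [-0.16, -0.38], [-0.01, -0.03]]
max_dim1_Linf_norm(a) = 0.42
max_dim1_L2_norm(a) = 0.44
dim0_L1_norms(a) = [0.76, 0.59]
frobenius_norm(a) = 0.65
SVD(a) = [[-0.48, -0.11], [0.12, -0.99], [-0.87, -0.07]] @ diag([0.5066694904602026, 0.41156533799240025]) @ [[0.92, -0.38], [0.38, 0.92]]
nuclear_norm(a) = 0.92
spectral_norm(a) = 0.51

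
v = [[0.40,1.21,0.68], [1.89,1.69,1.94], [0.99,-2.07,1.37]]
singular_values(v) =[3.46, 2.72, 0.22]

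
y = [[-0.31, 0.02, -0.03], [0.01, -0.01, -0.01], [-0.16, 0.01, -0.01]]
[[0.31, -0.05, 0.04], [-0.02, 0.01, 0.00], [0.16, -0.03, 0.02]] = y @[[-0.92, 0.2, -0.12], [0.86, -0.22, -0.12], [-0.28, -0.45, -0.01]]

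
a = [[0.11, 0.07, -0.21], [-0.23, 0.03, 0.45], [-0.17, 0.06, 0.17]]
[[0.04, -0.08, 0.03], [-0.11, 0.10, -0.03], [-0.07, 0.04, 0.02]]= a @ [[0.21, -0.25, -0.29],[-0.16, -0.33, 0.18],[-0.12, 0.12, -0.22]]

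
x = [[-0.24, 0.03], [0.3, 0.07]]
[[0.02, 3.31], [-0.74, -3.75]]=x @ [[-0.92,-13.34], [-6.68,3.63]]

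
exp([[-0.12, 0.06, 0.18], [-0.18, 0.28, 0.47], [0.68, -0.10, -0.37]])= [[0.94,0.06,0.16], [-0.05,1.3,0.45], [0.55,-0.08,0.72]]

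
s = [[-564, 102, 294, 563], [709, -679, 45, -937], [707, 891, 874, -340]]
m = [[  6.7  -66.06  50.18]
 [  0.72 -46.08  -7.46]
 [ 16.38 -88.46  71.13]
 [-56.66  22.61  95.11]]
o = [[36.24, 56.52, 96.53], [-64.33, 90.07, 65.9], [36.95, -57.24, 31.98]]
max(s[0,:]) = 563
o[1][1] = 90.07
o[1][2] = 65.9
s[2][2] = 874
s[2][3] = -340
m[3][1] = 22.61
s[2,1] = 891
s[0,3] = 563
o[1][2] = 65.9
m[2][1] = -88.46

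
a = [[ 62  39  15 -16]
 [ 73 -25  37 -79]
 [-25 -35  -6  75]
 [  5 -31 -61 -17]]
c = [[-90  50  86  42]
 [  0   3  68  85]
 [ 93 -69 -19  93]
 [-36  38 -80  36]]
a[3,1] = -31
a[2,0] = -25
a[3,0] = 5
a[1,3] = -79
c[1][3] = 85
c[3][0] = -36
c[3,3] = 36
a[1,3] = -79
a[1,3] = -79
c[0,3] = 42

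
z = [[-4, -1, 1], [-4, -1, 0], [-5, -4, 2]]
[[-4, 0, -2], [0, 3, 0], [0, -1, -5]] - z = [[0, 1, -3], [4, 4, 0], [5, 3, -7]]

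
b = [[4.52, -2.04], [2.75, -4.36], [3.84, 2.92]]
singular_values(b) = [6.97, 5.08]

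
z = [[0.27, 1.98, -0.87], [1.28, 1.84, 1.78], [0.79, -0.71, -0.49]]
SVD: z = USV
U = [[-0.46,-0.88,-0.13], [-0.87,0.47,-0.12], [0.16,0.06,-0.98]]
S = [3.11, 1.87, 1.06]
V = [[-0.36, -0.85, -0.40], [0.22, -0.49, 0.84], [-0.91, 0.21, 0.36]]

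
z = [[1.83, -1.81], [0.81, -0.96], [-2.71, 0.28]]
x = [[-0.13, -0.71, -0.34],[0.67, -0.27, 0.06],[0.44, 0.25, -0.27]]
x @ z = [[0.11, 0.82], [0.84, -0.94], [1.74, -1.11]]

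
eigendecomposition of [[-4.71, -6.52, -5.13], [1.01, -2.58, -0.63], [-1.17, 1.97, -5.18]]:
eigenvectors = [[(-0.83+0j), (-0.85+0j), -0.85-0.00j], [0.10+0.00j, (0.01+0.4j), 0.01-0.40j], [(-0.55+0j), (0.34-0.05j), 0.34+0.05j]]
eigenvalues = [(-7.31+0j), (-2.58+2.71j), (-2.58-2.71j)]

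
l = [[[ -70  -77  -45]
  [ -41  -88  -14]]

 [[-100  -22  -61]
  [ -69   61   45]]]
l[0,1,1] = -88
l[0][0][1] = -77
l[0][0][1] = -77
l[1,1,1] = 61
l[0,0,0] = -70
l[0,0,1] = -77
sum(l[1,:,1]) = 39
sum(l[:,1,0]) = -110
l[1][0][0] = -100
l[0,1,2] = -14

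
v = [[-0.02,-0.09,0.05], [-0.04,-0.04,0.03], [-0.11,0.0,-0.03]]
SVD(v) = [[-0.61, 0.65, 0.46], [-0.48, 0.16, -0.86], [-0.63, -0.75, 0.21]] @ diag([0.12773953394968185, 0.10791761122763184, 0.011679069022820126]) @ [[0.79, 0.58, -0.2],[0.58, -0.6, 0.55],[0.2, -0.55, -0.81]]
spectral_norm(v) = 0.13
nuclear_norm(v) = 0.25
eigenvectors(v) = [[0.35+0.00j, (-0.19+0.45j), -0.19-0.45j], [(-0.58+0j), -0.21+0.31j, -0.21-0.31j], [(-0.74+0j), -0.79+0.00j, (-0.79-0j)]]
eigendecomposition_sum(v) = [[0.01+0.00j, (-0.01+0j), 0.00+0.00j], [(-0.01-0j), (0.02+0j), (-0-0j)], [(-0.02-0j), (0.02+0j), (-0-0j)]] + [[(-0.01+0.03j), (-0.04-0.01j), 0.02+0.02j],[-0.01+0.02j, (-0.03-0.01j), 0.02+0.02j],[(-0.05-0j), (-0.01-0.07j), (-0.01+0.05j)]] + [[(-0.01-0.03j),  (-0.04+0.01j),  0.02-0.02j], [(-0.01-0.02j),  -0.03+0.01j,  (0.02-0.02j)], [(-0.05+0j),  (-0.01+0.07j),  (-0.01-0.05j)]]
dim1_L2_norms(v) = [0.1, 0.06, 0.11]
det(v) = 0.00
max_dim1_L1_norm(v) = 0.16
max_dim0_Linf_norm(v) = 0.11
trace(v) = -0.09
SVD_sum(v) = [[-0.06,-0.05,0.02], [-0.05,-0.04,0.01], [-0.06,-0.05,0.02]] + [[0.04, -0.04, 0.04], [0.01, -0.01, 0.01], [-0.05, 0.05, -0.04]] + [[0.0,-0.0,-0.00], [-0.0,0.01,0.01], [0.00,-0.00,-0.00]]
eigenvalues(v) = [(0.02+0j), (-0.06+0.06j), (-0.06-0.06j)]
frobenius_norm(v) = 0.17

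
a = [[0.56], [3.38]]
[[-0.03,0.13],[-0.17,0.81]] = a@[[-0.05,0.24]]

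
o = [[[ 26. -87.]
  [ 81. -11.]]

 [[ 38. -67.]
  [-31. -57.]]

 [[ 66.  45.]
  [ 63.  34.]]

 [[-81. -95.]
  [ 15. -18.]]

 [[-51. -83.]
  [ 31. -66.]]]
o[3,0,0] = -81.0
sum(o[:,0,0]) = -2.0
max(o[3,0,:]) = -81.0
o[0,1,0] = 81.0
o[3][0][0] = -81.0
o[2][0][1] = 45.0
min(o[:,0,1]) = -95.0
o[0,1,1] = -11.0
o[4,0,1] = -83.0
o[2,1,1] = 34.0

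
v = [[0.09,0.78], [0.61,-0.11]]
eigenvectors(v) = [[0.79, -0.70], [0.61, 0.71]]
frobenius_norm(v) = 1.00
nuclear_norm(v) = 1.40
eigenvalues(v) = [0.69, -0.71]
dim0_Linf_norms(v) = [0.61, 0.78]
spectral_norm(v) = 0.79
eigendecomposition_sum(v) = [[0.39,0.38], [0.30,0.29]] + [[-0.3, 0.4], [0.31, -0.40]]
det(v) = -0.49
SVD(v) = [[-0.99,0.13], [0.13,0.99]] @ diag([0.7877436036069805, 0.6165711759207435]) @ [[-0.01, -1.0],[1.0, -0.01]]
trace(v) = -0.02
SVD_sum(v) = [[0.01,  0.78], [-0.00,  -0.1]] + [[0.08,-0.0], [0.61,-0.01]]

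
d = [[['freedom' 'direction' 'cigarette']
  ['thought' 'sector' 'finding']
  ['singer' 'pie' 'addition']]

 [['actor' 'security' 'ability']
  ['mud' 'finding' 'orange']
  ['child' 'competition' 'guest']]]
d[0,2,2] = 'addition'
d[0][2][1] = 'pie'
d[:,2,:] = [['singer', 'pie', 'addition'], ['child', 'competition', 'guest']]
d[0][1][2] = 'finding'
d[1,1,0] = 'mud'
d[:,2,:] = [['singer', 'pie', 'addition'], ['child', 'competition', 'guest']]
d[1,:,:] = [['actor', 'security', 'ability'], ['mud', 'finding', 'orange'], ['child', 'competition', 'guest']]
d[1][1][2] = 'orange'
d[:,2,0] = ['singer', 'child']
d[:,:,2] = [['cigarette', 'finding', 'addition'], ['ability', 'orange', 'guest']]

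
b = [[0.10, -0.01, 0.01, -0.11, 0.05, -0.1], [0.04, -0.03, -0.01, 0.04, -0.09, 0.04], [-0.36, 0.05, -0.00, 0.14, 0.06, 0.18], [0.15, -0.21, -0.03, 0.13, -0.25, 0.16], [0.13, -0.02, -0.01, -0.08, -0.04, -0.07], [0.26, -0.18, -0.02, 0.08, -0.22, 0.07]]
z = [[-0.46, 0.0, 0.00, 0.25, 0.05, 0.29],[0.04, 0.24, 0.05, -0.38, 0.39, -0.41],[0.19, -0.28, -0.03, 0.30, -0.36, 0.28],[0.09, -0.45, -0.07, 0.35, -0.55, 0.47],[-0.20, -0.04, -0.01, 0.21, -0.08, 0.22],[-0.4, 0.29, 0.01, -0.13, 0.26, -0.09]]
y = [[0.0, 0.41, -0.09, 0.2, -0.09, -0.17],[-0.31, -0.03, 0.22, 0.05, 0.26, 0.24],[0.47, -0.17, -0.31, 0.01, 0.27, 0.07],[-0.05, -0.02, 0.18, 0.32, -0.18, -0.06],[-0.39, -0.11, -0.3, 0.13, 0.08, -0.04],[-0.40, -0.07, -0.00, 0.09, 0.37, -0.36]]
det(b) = -0.00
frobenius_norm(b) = 0.77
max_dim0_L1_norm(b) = 1.04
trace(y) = -0.30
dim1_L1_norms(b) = [0.38, 0.25, 0.79, 0.93, 0.35, 0.83]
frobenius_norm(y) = 1.36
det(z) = 0.00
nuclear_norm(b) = 1.18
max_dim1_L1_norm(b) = 0.93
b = y @ z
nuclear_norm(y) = 3.10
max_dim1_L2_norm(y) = 0.66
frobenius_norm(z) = 1.62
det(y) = -0.01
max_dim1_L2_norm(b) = 0.43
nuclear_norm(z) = 2.41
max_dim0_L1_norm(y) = 1.62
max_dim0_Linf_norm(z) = 0.55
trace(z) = -0.07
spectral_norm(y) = 0.86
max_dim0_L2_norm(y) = 0.79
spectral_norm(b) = 0.62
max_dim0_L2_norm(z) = 0.81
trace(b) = 0.23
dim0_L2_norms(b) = [0.5, 0.28, 0.04, 0.25, 0.36, 0.28]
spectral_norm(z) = 1.42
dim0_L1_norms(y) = [1.62, 0.81, 1.1, 0.8, 1.25, 0.94]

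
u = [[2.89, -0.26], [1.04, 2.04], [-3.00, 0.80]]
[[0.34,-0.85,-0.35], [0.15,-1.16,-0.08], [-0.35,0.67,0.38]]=u @ [[0.12, -0.33, -0.12], [0.01, -0.4, 0.02]]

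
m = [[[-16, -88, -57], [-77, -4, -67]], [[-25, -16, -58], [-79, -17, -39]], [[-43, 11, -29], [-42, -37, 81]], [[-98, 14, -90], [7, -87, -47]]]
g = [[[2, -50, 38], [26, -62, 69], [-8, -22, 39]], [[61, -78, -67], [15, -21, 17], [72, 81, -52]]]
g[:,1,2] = [69, 17]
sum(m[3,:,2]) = -137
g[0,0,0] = 2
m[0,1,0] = -77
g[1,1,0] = 15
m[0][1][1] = -4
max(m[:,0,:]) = 14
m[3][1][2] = -47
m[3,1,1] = -87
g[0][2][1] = -22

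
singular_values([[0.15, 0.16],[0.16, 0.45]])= [0.52, 0.08]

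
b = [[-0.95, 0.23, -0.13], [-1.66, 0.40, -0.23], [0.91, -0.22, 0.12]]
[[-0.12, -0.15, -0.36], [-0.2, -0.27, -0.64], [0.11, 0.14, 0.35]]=b @ [[0.04, 0.12, 0.26],[-0.34, 0.18, -0.31],[0.0, 0.62, 0.35]]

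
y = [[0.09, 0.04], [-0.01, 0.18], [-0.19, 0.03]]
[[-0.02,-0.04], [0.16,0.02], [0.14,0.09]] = y @ [[-0.62, -0.47], [0.87, 0.09]]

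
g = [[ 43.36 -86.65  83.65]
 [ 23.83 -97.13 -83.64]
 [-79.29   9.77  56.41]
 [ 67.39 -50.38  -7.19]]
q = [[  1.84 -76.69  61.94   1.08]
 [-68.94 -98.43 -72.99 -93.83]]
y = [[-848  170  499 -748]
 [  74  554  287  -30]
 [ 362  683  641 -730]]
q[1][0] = -68.94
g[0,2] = 83.65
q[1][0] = -68.94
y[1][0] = 74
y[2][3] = -730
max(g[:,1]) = 9.77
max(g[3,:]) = 67.39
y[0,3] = -748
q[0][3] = 1.08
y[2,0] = 362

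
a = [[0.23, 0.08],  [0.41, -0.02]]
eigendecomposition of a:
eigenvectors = [[0.64, -0.23],[0.77, 0.97]]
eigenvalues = [0.33, -0.12]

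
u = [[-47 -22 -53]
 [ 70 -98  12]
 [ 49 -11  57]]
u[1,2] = 12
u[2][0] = 49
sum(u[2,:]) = 95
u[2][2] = 57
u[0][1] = -22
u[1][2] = 12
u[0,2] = -53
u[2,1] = -11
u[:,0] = [-47, 70, 49]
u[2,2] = 57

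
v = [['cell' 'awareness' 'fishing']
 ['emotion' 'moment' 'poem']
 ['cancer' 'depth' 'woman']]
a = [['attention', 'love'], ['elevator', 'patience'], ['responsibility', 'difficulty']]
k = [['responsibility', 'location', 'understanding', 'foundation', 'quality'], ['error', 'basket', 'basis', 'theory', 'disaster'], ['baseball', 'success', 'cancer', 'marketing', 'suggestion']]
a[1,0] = 'elevator'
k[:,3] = ['foundation', 'theory', 'marketing']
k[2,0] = 'baseball'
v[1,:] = ['emotion', 'moment', 'poem']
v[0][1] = 'awareness'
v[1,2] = 'poem'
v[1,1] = 'moment'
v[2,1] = 'depth'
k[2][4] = 'suggestion'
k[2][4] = 'suggestion'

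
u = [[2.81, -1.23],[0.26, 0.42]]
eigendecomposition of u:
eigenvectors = [[0.99,0.48],  [0.11,0.88]]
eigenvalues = [2.67, 0.56]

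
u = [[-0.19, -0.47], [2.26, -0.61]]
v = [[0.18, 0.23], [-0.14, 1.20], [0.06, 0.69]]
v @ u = [[0.49, -0.22], [2.74, -0.67], [1.55, -0.45]]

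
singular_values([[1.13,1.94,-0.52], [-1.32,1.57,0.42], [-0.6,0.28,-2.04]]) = [2.59, 2.05, 1.84]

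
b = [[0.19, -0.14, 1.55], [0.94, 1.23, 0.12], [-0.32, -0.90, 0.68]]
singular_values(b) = [1.9, 1.62, 0.14]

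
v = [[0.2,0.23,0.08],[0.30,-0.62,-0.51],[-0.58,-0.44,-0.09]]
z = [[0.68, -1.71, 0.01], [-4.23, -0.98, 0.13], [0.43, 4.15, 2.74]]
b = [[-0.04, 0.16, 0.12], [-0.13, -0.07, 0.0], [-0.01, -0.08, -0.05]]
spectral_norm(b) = 0.23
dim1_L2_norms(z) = [1.84, 4.34, 4.99]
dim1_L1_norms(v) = [0.51, 1.43, 1.11]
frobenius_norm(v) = 1.17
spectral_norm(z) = 5.41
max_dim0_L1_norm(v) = 1.29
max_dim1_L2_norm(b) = 0.2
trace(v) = -0.51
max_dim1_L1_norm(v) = 1.43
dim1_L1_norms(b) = [0.32, 0.2, 0.14]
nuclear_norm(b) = 0.37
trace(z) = 2.44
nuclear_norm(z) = 10.52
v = z @ b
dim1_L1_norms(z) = [2.4, 5.34, 7.32]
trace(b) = -0.16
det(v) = 0.00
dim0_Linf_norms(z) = [4.23, 4.15, 2.74]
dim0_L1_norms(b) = [0.18, 0.31, 0.17]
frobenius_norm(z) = 6.87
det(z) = -22.28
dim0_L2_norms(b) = [0.14, 0.19, 0.13]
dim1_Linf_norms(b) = [0.16, 0.13, 0.08]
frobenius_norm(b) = 0.27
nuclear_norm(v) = 1.64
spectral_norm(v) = 0.93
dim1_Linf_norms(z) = [1.71, 4.23, 4.15]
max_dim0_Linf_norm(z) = 4.23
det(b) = -0.00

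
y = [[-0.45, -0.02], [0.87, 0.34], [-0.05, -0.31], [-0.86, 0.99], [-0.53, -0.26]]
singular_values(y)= [1.47, 1.04]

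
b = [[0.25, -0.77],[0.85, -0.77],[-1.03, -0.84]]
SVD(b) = [[-0.47,0.36], [-0.32,0.78], [-0.82,-0.51]] @ diag([1.3776008911438464, 1.3562875007606905]) @ [[0.33, 0.94],[0.94, -0.33]]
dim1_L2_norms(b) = [0.81, 1.15, 1.33]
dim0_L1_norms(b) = [2.13, 2.38]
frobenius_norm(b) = 1.93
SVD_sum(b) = [[-0.21,-0.61], [-0.15,-0.42], [-0.38,-1.07]] + [[0.46, -0.16], [1.0, -0.35], [-0.65, 0.23]]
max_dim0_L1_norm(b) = 2.38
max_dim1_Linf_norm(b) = 1.03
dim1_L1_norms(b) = [1.02, 1.62, 1.87]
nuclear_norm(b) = 2.73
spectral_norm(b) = 1.38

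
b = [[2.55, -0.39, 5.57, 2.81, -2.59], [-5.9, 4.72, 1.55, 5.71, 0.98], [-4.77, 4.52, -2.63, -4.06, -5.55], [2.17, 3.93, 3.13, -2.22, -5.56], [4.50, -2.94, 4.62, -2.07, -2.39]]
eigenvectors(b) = [[(0.52+0j), 0.23+0.48j, (0.23-0.48j), (0.52+0j), -0.56+0.00j],[(0.59+0j), 0.10+0.29j, 0.10-0.29j, (0.56+0j), (-0.45+0j)],[(-0.41+0j), -0.65+0.00j, (-0.65-0j), (-0.18+0j), 0.29+0.00j],[(-0.43+0j), (-0.02+0.24j), -0.02-0.24j, 0.59+0.00j, -0.59+0.00j],[0.15+0.00j, (0.06+0.37j), (0.06-0.37j), -0.20+0.00j, 0.23+0.00j]]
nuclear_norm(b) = 36.12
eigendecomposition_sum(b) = [[(-3.28+0j),(-0.44+0j),(-1.11+0j),(3.75+0j),2.23+0.00j], [(-3.76+0j),-0.51+0.00j,-1.27+0.00j,(4.3+0j),2.55+0.00j], [(2.62-0j),(0.35-0j),(0.88-0j),-2.99-0.00j,-1.77-0.00j], [(2.71-0j),0.37-0.00j,0.91-0.00j,-3.10-0.00j,(-1.84-0j)], [-0.92+0.00j,(-0.13+0j),(-0.31+0j),1.06+0.00j,0.63+0.00j]] + [[4.04+0.55j, -1.69-0.64j, (3.56-0.25j), -1.52+1.19j, -1.84+3.43j], [(2.27+0.59j), (-0.92-0.48j), 2.05+0.11j, (-0.95+0.58j), -1.29+1.83j], [-2.69+4.14j, 1.57-1.53j, -1.57+4.02j, (-0.52-2.28j), -2.80-3.79j], [(1.46+1.1j), (-0.52-0.62j), 1.44+0.68j, (-0.85+0.14j), -1.47+0.94j], [2.62+1.14j, -1.02-0.75j, (2.45+0.51j), (-1.25+0.52j), (-1.9+1.96j)]] + [[4.04-0.55j,  -1.69+0.64j,  3.56+0.25j,  (-1.52-1.19j),  -1.84-3.43j], [2.27-0.59j,  (-0.92+0.48j),  2.05-0.11j,  -0.95-0.58j,  (-1.29-1.83j)], [-2.69-4.14j,  (1.57+1.53j),  (-1.57-4.02j),  (-0.52+2.28j),  (-2.8+3.79j)], [(1.46-1.1j),  -0.52+0.62j,  1.44-0.68j,  (-0.85-0.14j),  (-1.47-0.94j)], [(2.62-1.14j),  -1.02+0.75j,  2.45-0.51j,  -1.25-0.52j,  (-1.9-1.96j)]] + [[(-18.12-0j), 16.04+0.00j, -3.46-0.00j, 6.07+0.00j, (7.12+0j)], [(-19.4-0j), (17.17+0j), (-3.7-0j), 6.50+0.00j, (7.62+0j)], [6.20+0.00j, -5.49-0.00j, 1.18+0.00j, -2.08-0.00j, -2.44-0.00j], [(-20.38-0j), 18.04+0.00j, -3.89-0.00j, (6.82+0j), (8.01+0j)], [6.86+0.00j, -6.07-0.00j, (1.31+0j), -2.30-0.00j, -2.70-0.00j]] + [[(15.87+0j),(-12.6-0j),3.02+0.00j,-3.97-0.00j,(-8.25+0j)], [12.72+0.00j,-10.10-0.00j,2.42+0.00j,(-3.19-0j),(-6.61+0j)], [(-8.21-0j),(6.52+0j),(-1.56-0j),2.06+0.00j,(4.27-0j)], [(16.93+0j),(-13.44-0j),(3.22+0j),(-4.24-0j),-8.80+0.00j], [(-6.68-0j),5.30+0.00j,-1.27-0.00j,1.67+0.00j,(3.47-0j)]]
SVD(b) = [[-0.35, -0.14, -0.6, -0.27, -0.66], [0.55, 0.07, -0.73, -0.10, 0.39], [0.45, -0.69, 0.26, -0.48, -0.14], [-0.16, -0.68, -0.21, 0.67, 0.14], [-0.59, -0.2, -0.07, -0.49, 0.61]] @ diag([12.492244726190187, 11.022034283531793, 9.204311551162082, 2.2948134158025444, 1.107322089285676]) @ [[-0.74, 0.47, -0.44, 0.15, 0.10], [0.01, -0.44, -0.17, 0.43, 0.77], [0.08, -0.28, -0.66, -0.68, 0.07], [0.62, 0.68, -0.24, 0.06, 0.29], [-0.23, 0.21, 0.53, -0.57, 0.55]]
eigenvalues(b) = [(-5.38+0j), (-1.2+6.19j), (-1.2-6.19j), (4.37+0j), (3.44+0j)]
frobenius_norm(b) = 19.20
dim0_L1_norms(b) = [19.89, 16.5, 17.5, 16.87, 17.07]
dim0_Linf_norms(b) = [5.9, 4.72, 5.57, 5.71, 5.56]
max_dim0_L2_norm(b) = 9.44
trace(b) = 0.03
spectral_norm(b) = 12.49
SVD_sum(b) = [[3.24, -2.05, 1.91, -0.66, -0.43], [-5.12, 3.24, -3.03, 1.05, 0.68], [-4.21, 2.66, -2.49, 0.86, 0.56], [1.51, -0.95, 0.89, -0.31, -0.20], [5.44, -3.44, 3.21, -1.11, -0.72]] + [[-0.02, 0.66, 0.26, -0.66, -1.17],[0.01, -0.36, -0.14, 0.35, 0.63],[-0.11, 3.32, 1.29, -3.29, -5.88],[-0.11, 3.25, 1.26, -3.22, -5.75],[-0.03, 0.95, 0.37, -0.94, -1.68]] + [[-0.45,1.56,3.64,3.75,-0.41], [-0.55,1.9,4.43,4.57,-0.5], [0.2,-0.69,-1.61,-1.66,0.18], [-0.16,0.55,1.27,1.31,-0.14], [-0.05,0.18,0.41,0.42,-0.05]] + [[-0.38,  -0.42,  0.15,  -0.03,  -0.18], [-0.14,  -0.16,  0.06,  -0.01,  -0.07], [-0.68,  -0.74,  0.26,  -0.06,  -0.32], [0.96,  1.05,  -0.37,  0.09,  0.45], [-0.70,  -0.77,  0.27,  -0.06,  -0.33]] + [[0.16, -0.15, -0.39, 0.41, -0.40],[-0.1, 0.09, 0.23, -0.25, 0.24],[0.04, -0.03, -0.08, 0.09, -0.09],[-0.04, 0.03, 0.08, -0.09, 0.09],[-0.15, 0.14, 0.36, -0.38, 0.37]]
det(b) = -3220.44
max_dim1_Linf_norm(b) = 5.9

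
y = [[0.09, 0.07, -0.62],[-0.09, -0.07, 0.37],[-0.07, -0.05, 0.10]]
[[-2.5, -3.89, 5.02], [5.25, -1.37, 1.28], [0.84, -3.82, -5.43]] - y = [[-2.59, -3.96, 5.64],[5.34, -1.30, 0.91],[0.91, -3.77, -5.53]]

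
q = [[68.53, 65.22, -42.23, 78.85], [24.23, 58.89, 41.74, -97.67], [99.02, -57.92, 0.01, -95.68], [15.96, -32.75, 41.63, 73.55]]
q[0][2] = -42.23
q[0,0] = 68.53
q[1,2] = 41.74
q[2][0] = 99.02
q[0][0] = 68.53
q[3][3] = 73.55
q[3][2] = 41.63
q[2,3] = -95.68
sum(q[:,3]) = -40.95000000000002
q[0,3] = 78.85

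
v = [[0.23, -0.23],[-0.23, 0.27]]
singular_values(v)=[0.48, 0.02]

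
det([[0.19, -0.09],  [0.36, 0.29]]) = 0.087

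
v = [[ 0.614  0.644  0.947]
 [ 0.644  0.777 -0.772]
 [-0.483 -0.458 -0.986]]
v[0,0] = 0.614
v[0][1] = 0.644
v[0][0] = 0.614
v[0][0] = 0.614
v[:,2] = [0.947, -0.772, -0.986]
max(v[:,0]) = 0.644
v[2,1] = -0.458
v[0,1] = 0.644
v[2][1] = -0.458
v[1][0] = 0.644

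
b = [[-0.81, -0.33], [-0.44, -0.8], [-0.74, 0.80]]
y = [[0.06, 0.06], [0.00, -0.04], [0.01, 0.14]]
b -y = [[-0.87, -0.39], [-0.44, -0.76], [-0.75, 0.66]]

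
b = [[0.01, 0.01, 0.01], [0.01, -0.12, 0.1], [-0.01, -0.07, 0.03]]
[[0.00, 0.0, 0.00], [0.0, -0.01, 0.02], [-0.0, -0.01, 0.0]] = b@[[0.16, 0.01, 0.02], [0.01, 0.19, 0.08], [0.02, 0.08, 0.26]]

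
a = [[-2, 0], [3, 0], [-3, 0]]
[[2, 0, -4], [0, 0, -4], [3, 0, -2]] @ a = [[8, 0], [12, 0], [0, 0]]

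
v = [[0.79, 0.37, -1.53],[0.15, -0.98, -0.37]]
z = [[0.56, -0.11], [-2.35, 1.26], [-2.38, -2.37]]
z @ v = [[0.43, 0.32, -0.82], [-1.67, -2.1, 3.13], [-2.24, 1.44, 4.52]]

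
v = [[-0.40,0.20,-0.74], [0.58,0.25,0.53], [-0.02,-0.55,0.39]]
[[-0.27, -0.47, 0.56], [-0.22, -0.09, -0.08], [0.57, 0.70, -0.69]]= v@[[-0.32,-0.30,-0.29], [-0.80,-0.86,1.04], [0.32,0.57,-0.32]]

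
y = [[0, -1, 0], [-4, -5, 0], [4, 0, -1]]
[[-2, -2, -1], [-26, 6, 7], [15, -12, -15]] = y @ [[4, -4, -3], [2, 2, 1], [1, -4, 3]]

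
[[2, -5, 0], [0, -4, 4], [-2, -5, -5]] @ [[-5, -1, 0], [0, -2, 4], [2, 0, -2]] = [[-10, 8, -20], [8, 8, -24], [0, 12, -10]]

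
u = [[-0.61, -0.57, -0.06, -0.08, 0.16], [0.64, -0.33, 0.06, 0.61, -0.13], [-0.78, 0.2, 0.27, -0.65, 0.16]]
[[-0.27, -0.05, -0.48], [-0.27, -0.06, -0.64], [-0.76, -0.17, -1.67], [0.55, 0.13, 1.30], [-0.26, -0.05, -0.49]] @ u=[[0.51, 0.07, -0.12, 0.30, -0.11], [0.63, 0.05, -0.16, 0.4, -0.14], [1.66, 0.16, -0.42, 1.04, -0.37], [-1.27, -0.10, 0.33, -0.81, 0.28], [0.51, 0.07, -0.12, 0.31, -0.11]]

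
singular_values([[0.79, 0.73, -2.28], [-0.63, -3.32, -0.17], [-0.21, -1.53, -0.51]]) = [3.82, 2.42, 0.03]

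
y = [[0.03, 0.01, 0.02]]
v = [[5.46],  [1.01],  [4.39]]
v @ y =[[0.16, 0.05, 0.11], [0.03, 0.01, 0.02], [0.13, 0.04, 0.09]]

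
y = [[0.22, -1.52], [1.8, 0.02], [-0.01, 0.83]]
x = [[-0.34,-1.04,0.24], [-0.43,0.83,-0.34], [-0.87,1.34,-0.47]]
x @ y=[[-1.95,0.7], [1.40,0.39], [2.23,0.96]]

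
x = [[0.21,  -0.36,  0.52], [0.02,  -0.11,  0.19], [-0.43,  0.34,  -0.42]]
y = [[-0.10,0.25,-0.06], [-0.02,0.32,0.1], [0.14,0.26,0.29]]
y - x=[[-0.31, 0.61, -0.58], [-0.04, 0.43, -0.09], [0.57, -0.08, 0.71]]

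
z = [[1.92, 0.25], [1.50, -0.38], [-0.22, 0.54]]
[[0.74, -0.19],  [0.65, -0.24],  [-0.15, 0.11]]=z@ [[0.40,-0.12], [-0.12,0.15]]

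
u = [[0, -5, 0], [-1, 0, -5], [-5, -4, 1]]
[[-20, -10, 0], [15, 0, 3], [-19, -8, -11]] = u@[[0, 0, 2], [4, 2, 0], [-3, 0, -1]]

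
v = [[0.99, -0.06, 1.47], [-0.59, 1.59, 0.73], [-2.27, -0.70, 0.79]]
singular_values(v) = [2.59, 1.92, 1.55]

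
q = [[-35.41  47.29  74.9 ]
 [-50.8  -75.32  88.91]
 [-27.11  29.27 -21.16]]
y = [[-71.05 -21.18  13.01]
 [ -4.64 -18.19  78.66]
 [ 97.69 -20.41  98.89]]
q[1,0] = -50.8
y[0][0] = -71.05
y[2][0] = 97.69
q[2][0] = -27.11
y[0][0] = -71.05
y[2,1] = -20.41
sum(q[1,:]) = -37.209999999999994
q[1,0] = -50.8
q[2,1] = 29.27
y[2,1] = -20.41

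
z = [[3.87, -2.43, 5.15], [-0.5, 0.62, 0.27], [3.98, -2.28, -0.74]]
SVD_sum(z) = [[4.70, -2.88, 3.78], [-0.33, 0.20, -0.26], [2.36, -1.45, 1.90]] + [[-0.82, 0.45, 1.37], [-0.32, 0.18, 0.53], [1.59, -0.88, -2.64]] + [[-0.00, -0.01, -0.0], [0.14, 0.24, 0.01], [0.03, 0.05, 0.0]]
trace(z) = 3.75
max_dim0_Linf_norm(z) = 5.15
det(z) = -7.94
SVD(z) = [[-0.89, -0.45, -0.02], [0.06, -0.17, 0.98], [-0.45, 0.87, 0.18]] @ diag([7.494042944002262, 3.667946289873783, 0.2889469986884335]) @ [[-0.7, 0.43, -0.57], [0.5, -0.27, -0.82], [0.51, 0.86, 0.02]]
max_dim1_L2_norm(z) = 6.89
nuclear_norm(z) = 11.45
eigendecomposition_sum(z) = [[4.88,-3.1,3.22], [-0.28,0.18,-0.18], [2.66,-1.69,1.75]] + [[-1.01, 0.47, 1.9], [-0.21, 0.10, 0.4], [1.32, -0.61, -2.5]] + [[-0.0, 0.20, 0.03], [-0.01, 0.34, 0.05], [-0.0, 0.02, 0.0]]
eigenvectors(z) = [[-0.88,0.60,0.51],[0.05,0.13,0.86],[-0.48,-0.79,0.06]]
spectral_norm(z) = 7.49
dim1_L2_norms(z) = [6.89, 0.84, 4.65]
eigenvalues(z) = [6.81, -3.4, 0.34]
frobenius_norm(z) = 8.35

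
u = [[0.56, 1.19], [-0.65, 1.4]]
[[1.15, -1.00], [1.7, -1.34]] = u @ [[-0.27, 0.13], [1.09, -0.90]]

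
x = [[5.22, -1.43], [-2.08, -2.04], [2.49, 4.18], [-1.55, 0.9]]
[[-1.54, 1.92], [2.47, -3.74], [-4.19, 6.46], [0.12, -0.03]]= x @ [[-0.49,0.68], [-0.71,1.14]]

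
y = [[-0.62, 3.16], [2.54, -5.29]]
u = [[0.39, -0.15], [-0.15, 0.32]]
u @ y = [[-0.62, 2.03], [0.91, -2.17]]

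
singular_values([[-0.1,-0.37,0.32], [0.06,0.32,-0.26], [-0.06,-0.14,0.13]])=[0.68, 0.03, 0.0]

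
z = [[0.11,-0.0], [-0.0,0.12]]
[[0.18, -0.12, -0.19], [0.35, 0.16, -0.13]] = z @ [[1.66, -1.12, -1.69], [2.92, 1.32, -1.06]]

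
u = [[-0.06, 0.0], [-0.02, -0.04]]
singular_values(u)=[0.07, 0.04]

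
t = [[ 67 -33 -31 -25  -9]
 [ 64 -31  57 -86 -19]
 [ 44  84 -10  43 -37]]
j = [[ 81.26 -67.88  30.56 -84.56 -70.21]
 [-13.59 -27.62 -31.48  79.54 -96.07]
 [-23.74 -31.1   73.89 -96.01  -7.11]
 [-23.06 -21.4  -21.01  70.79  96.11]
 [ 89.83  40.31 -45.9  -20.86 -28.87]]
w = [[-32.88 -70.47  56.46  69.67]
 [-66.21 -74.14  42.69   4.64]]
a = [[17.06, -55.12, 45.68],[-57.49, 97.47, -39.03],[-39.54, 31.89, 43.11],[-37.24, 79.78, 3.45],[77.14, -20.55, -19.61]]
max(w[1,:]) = 42.69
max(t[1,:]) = 64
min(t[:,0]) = 44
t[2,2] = -10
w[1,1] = -74.14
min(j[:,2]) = -45.9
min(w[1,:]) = -74.14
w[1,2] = 42.69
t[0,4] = -9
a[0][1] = -55.12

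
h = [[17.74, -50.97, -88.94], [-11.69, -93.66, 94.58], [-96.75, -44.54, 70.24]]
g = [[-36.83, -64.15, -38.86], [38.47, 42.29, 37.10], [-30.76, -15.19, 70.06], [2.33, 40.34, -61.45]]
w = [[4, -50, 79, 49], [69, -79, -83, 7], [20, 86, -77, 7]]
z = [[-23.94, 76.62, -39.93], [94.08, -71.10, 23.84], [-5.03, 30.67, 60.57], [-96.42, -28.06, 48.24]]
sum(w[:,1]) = -43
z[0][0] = -23.94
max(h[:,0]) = 17.74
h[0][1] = -50.97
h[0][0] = 17.74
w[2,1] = 86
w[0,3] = 49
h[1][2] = 94.58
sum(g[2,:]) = 24.11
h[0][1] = -50.97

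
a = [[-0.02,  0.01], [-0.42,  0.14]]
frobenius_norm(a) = 0.44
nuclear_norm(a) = 0.45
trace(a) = 0.12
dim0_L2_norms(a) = [0.42, 0.14]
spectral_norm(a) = 0.44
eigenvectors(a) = [[-0.29, -0.08], [-0.96, -1.00]]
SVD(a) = [[-0.05, -1.00], [-1.0, 0.05]] @ diag([0.44327195370215094, 0.0031583320088433005]) @ [[0.95, -0.32], [-0.32, -0.95]]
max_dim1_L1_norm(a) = 0.56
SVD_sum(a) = [[-0.02, 0.01], [-0.42, 0.14]] + [[0.0, 0.0],[-0.00, -0.0]]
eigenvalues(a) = [0.01, 0.11]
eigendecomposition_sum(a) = [[0.02, -0.0], [0.06, -0.0]] + [[-0.04,  0.01],[-0.48,  0.14]]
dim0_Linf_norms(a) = [0.42, 0.14]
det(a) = 0.00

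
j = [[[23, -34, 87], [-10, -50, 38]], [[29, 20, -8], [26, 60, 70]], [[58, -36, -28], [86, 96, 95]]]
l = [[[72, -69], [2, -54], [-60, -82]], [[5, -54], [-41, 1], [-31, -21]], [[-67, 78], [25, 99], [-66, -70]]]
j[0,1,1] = -50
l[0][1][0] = 2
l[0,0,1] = -69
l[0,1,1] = -54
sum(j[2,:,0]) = 144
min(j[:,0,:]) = -36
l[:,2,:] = [[-60, -82], [-31, -21], [-66, -70]]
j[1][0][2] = -8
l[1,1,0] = -41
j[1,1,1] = 60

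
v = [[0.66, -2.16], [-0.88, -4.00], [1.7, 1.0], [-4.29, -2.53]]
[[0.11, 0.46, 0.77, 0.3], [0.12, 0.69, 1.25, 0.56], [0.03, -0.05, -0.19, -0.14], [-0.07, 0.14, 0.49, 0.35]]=v @ [[0.04, 0.08, 0.08, -0.0], [-0.04, -0.19, -0.33, -0.14]]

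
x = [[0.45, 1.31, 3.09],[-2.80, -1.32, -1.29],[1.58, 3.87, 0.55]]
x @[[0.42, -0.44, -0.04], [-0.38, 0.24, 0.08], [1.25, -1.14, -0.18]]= [[3.55, -3.41, -0.47],[-2.29, 2.39, 0.24],[-0.12, -0.39, 0.15]]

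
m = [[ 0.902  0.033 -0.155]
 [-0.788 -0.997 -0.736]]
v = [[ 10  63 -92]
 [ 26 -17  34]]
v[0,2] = -92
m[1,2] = -0.736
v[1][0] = 26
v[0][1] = 63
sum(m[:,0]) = 0.11399999999999999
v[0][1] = 63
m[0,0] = 0.902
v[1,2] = 34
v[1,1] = -17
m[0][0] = 0.902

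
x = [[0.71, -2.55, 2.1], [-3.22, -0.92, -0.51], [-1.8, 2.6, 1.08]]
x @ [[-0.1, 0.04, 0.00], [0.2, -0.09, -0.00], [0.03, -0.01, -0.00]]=[[-0.52, 0.24, 0.0], [0.12, -0.04, 0.00], [0.73, -0.32, 0.0]]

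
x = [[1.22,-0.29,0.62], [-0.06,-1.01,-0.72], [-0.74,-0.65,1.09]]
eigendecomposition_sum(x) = [[0.61+0.37j, -0.12+0.16j, (0.32-0.6j)], [0.03-0.21j, (0.06+0.01j), (-0.2-0.02j)], [(-0.35+0.6j), -0.16-0.11j, 0.59+0.30j]] + [[0.61-0.37j, -0.12-0.16j, (0.32+0.6j)],[(0.03+0.21j), (0.06-0.01j), -0.20+0.02j],[-0.35-0.60j, (-0.16+0.11j), 0.59-0.30j]] + [[(-0.01+0j), (-0.05+0j), -0.01-0.00j], [-0.12+0.00j, -1.13+0.00j, -0.32-0.00j], [(-0.04+0j), (-0.33+0j), -0.09-0.00j]]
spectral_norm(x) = 1.47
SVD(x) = [[-0.06, 0.91, 0.4], [-0.11, -0.40, 0.91], [0.99, 0.01, 0.13]] @ diag([1.4730666229158595, 1.4341342282223437, 1.1960492213501783]) @ [[-0.55, -0.35, 0.76],[0.79, 0.09, 0.61],[0.28, -0.93, -0.22]]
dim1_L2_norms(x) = [1.4, 1.24, 1.47]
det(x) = -2.53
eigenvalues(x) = [(1.26+0.68j), (1.26-0.68j), (-1.22+0j)]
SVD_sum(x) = [[0.05, 0.03, -0.07], [0.09, 0.06, -0.12], [-0.8, -0.51, 1.11]] + [[1.03, 0.12, 0.8], [-0.46, -0.05, -0.35], [0.01, 0.0, 0.01]] + [[0.14, -0.45, -0.11], [0.31, -1.01, -0.24], [0.04, -0.14, -0.03]]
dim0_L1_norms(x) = [2.02, 1.95, 2.43]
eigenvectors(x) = [[(-0.7+0j), -0.70-0.00j, (-0.04+0j)],  [0.08+0.19j, (0.08-0.19j), -0.96+0.00j],  [-0.01-0.68j, (-0.01+0.68j), (-0.28+0j)]]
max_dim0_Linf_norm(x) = 1.22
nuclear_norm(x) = 4.10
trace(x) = 1.30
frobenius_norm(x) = 2.38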